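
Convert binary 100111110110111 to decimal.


100111110110111 in decimal = 20407

20407


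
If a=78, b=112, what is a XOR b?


78 ^ 112 = 62

62


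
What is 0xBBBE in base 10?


BBBE hex = 48062 decimal

48062


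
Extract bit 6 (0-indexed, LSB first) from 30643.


0b111011110110011, position 6 = 0

0


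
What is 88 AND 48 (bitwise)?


0b1011000 & 0b110000 = 0b10000 = 16

16


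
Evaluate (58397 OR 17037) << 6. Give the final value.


Step 1: 58397 | 17037 = 59037
Step 2: 59037 << 6 = 3778368

3778368


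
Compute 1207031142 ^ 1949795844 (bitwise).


0b1000111111100011101010101100110 ^ 0b1110100001101111000011000000100 = 0b110011110001100101001101100010 = 868635490

868635490


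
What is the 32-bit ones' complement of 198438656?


198438656 ^ 4294967295 = 4096528639

4096528639


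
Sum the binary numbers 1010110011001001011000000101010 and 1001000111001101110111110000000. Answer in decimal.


1010110011001001011000000101010 + 1001000111001101110111110000000 = 10011111010010111001111110101010 = 2672533418

2672533418


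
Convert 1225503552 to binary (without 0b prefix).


1225503552 = 1001001000010111011001101000000 in binary

1001001000010111011001101000000


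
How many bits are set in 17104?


0b100001011010000 has 5 set bits

5


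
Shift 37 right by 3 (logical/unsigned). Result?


0b100101 >> 3 = 0b100 = 4

4


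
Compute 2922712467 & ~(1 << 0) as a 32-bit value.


2922712467 & ~(1 << 0) = 2922712466

2922712466


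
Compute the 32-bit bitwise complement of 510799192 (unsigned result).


~0b11110011100100010110101011000 = 0b11100001100011011101001010100111 = 3784168103 (32-bit unsigned)

3784168103


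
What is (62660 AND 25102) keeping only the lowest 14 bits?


Step 1: 62660 & 25102 = 24580
Step 2: 24580 & 16383 = 8196

8196


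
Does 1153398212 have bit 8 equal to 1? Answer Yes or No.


0b1000100101111110111010111000100, bit 8 = 1. Yes

Yes


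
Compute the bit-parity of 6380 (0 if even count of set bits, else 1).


0b1100011101100 has 7 ones => parity 1

1


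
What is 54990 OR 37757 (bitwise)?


0b1101011011001110 | 0b1001001101111101 = 0b1101011111111111 = 55295

55295


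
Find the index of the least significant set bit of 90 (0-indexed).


0b1011010. Lowest set bit at position 1

1


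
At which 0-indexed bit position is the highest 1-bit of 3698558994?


0b11011100011100111000100000010010. Highest set bit at position 31

31


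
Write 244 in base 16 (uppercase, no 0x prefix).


244 = F4 hex

F4


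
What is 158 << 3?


0b10011110 << 3 = 0b10011110000 = 1264

1264


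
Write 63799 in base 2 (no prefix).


63799 = 1111100100110111 in binary

1111100100110111


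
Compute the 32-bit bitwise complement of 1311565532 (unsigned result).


~0b1001110001011001110011011011100 = 0b10110001110100110001100100100011 = 2983401763 (32-bit unsigned)

2983401763


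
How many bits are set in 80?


0b1010000 has 2 set bits

2


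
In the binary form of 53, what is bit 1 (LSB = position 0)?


0b110101, position 1 = 0

0


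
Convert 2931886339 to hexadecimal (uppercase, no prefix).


2931886339 = AEC10903 hex

AEC10903


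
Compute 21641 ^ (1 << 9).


21641 ^ (1 << 9) = 21641 ^ 512 = 22153

22153


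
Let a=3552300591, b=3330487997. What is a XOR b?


3552300591 ^ 3330487997 = 356055186

356055186


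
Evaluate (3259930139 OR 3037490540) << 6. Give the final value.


Step 1: 3259930139 | 3037490540 = 4149149567
Step 2: 4149149567 << 6 = 265545572288

265545572288


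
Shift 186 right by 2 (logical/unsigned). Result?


0b10111010 >> 2 = 0b101110 = 46

46


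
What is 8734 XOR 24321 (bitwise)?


0b10001000011110 ^ 0b101111100000001 = 0b111110100011111 = 32031

32031


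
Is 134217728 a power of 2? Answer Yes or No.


0b1000000000000000000000000000. Only one bit set => Yes

Yes


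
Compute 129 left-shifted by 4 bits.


0b10000001 << 4 = 0b100000010000 = 2064

2064


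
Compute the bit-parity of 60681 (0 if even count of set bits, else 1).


0b1110110100001001 has 8 ones => parity 0

0


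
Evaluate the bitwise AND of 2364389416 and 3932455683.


0b10001100111011011011100000101000 & 0b11101010011001001000001100000011 = 0b10001000011001001000000000000000 = 2288287744

2288287744


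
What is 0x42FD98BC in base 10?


42FD98BC hex = 1123915964 decimal

1123915964


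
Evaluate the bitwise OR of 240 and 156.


0b11110000 | 0b10011100 = 0b11111100 = 252

252


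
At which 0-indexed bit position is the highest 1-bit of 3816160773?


0b11100011011101011111111000000101. Highest set bit at position 31

31


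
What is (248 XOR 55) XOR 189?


Step 1: 248 ^ 55 = 207
Step 2: 207 ^ 189 = 114

114


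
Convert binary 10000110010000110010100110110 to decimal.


10000110010000110010100110110 in decimal = 281568566

281568566


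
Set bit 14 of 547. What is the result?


547 | (1 << 14) = 547 | 16384 = 16931

16931


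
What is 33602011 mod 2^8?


33602011 & 255 = 219

219


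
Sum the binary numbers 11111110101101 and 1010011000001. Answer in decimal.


11111110101101 + 1010011000001 = 101010001101110 = 21614

21614


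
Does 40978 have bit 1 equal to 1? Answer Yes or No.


0b1010000000010010, bit 1 = 1. Yes

Yes


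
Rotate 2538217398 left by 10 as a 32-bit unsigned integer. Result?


Rotate 0b10010111010010100001111110110110 left by 10 (32-bit) = 0b101000011111101101101001011101 = 679402077

679402077


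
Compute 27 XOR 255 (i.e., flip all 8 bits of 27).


27 ^ 255 = 228

228


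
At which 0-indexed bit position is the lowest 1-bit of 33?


0b100001. Lowest set bit at position 0

0


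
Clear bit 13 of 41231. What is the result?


41231 & ~(1 << 13) = 33039

33039


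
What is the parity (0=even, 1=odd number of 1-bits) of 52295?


0b1100110001000111 has 8 ones => parity 0

0


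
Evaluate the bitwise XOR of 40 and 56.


0b101000 ^ 0b111000 = 0b10000 = 16

16


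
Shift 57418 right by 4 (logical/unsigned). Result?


0b1110000001001010 >> 4 = 0b111000000100 = 3588

3588


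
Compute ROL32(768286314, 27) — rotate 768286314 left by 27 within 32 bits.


Rotate 0b101101110010110001111001101010 left by 27 (32-bit) = 0b1010001011011100101100011110011 = 1366186227

1366186227


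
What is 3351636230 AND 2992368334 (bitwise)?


0b11000111110001011110100100000110 & 0b10110010010110111110101011001110 = 0b10000010010000011110100000000110 = 2185357318

2185357318


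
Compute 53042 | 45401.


0b1100111100110010 | 0b1011000101011001 = 0b1111111101111011 = 65403

65403


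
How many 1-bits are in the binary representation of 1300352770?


0b1001101100000011100111100000010 has 13 set bits

13


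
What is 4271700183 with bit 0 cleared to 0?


4271700183 & ~(1 << 0) = 4271700182

4271700182


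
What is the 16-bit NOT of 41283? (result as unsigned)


~0b1010000101000011 = 0b101111010111100 = 24252 (16-bit unsigned)

24252


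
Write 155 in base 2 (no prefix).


155 = 10011011 in binary

10011011


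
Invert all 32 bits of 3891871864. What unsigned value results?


3891871864 ^ 4294967295 = 403095431

403095431


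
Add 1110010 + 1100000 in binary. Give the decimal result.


1110010 + 1100000 = 11010010 = 210

210


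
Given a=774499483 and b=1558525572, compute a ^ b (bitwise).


774499483 ^ 1558525572 = 1926027807

1926027807


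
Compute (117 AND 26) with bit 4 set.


Step 1: 117 & 26 = 16
Step 2: 16 | (1 << 4) = 16 | 16 = 16

16


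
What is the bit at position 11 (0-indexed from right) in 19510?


0b100110000110110, position 11 = 1

1


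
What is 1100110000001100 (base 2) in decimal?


1100110000001100 in decimal = 52236

52236


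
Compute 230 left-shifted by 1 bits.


0b11100110 << 1 = 0b111001100 = 460

460


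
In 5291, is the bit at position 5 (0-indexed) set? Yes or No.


0b1010010101011, bit 5 = 1. Yes

Yes


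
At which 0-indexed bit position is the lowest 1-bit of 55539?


0b1101100011110011. Lowest set bit at position 0

0


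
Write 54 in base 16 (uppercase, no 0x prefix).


54 = 36 hex

36


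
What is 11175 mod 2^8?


11175 & 255 = 167

167


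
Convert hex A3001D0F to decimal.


A3001D0F hex = 2734693647 decimal

2734693647


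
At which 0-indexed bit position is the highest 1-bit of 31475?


0b111101011110011. Highest set bit at position 14

14


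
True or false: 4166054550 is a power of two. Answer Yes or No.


0b11111000010100001111001010010110. Multiple bits set => No

No


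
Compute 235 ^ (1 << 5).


235 ^ (1 << 5) = 235 ^ 32 = 203

203


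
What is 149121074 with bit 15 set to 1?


149121074 | (1 << 15) = 149121074 | 32768 = 149153842

149153842


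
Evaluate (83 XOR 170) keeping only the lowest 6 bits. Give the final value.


Step 1: 83 ^ 170 = 249
Step 2: 249 & 63 = 57

57


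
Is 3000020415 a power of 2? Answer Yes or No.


0b10110010110100001010110110111111. Multiple bits set => No

No


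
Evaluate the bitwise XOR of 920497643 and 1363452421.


0b110110110111011010110111101011 ^ 0b1010001010001001010001000000101 = 0b1100111100110010000111111101110 = 1738084334

1738084334


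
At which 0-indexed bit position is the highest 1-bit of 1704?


0b11010101000. Highest set bit at position 10

10


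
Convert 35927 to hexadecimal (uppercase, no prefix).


35927 = 8C57 hex

8C57


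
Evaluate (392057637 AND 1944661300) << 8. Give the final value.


Step 1: 392057637 & 1944661300 = 323485988
Step 2: 323485988 << 8 = 82812412928

82812412928


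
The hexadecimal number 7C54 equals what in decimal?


7C54 hex = 31828 decimal

31828


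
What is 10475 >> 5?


0b10100011101011 >> 5 = 0b101000111 = 327

327


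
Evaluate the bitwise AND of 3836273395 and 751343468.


0b11100100101010001110001011110011 & 0b101100110010001001011101101100 = 0b100100100010001000001001100000 = 612926048

612926048


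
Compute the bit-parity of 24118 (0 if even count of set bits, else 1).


0b101111000110110 has 9 ones => parity 1

1


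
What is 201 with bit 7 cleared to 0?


201 & ~(1 << 7) = 73

73


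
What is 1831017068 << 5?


0b1101101001000110001101001101100 << 5 = 0b110110100100011000110100110110000000 = 58592546176

58592546176


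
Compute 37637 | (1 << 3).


37637 | (1 << 3) = 37637 | 8 = 37645

37645


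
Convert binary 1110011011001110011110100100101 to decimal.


1110011011001110011110100100101 in decimal = 1936145701

1936145701


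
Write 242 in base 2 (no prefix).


242 = 11110010 in binary

11110010


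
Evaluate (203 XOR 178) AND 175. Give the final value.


Step 1: 203 ^ 178 = 121
Step 2: 121 & 175 = 41

41


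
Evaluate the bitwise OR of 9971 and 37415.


0b10011011110011 | 0b1001001000100111 = 0b1011011011110111 = 46839

46839


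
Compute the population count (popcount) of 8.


0b1000 has 1 set bits

1


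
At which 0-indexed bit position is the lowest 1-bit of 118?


0b1110110. Lowest set bit at position 1

1


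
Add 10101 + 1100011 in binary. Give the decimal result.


10101 + 1100011 = 1111000 = 120

120


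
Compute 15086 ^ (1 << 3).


15086 ^ (1 << 3) = 15086 ^ 8 = 15078

15078


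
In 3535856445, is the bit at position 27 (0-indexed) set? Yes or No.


0b11010010110000001110001100111101, bit 27 = 0. No

No


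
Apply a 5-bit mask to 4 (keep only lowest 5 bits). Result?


4 & 31 = 4

4


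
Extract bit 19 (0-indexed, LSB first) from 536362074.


0b11111111110000011110001011010, position 19 = 1

1


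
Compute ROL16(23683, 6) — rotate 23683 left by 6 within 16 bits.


Rotate 0b101110010000011 left by 6 (16-bit) = 0b10000011010111 = 8407

8407


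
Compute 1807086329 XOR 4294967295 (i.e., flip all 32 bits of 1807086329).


1807086329 ^ 4294967295 = 2487880966

2487880966


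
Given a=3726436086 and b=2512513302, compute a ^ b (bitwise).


3726436086 ^ 2512513302 = 1272778720

1272778720


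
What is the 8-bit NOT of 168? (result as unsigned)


~0b10101000 = 0b1010111 = 87 (8-bit unsigned)

87


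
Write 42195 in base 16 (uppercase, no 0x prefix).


42195 = A4D3 hex

A4D3


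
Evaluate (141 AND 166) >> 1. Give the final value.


Step 1: 141 & 166 = 132
Step 2: 132 >> 1 = 66

66


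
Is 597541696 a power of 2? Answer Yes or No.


0b100011100111011100001101000000. Multiple bits set => No

No


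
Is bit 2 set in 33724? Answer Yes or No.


0b1000001110111100, bit 2 = 1. Yes

Yes


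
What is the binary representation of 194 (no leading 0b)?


194 = 11000010 in binary

11000010


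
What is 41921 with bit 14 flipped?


41921 ^ (1 << 14) = 41921 ^ 16384 = 58305

58305


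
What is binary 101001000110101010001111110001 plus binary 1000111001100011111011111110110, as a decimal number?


101001000110101010001111110001 + 1000111001100011111011111110110 = 1110000010011001001101111100111 = 1884068839

1884068839


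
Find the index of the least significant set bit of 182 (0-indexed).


0b10110110. Lowest set bit at position 1

1


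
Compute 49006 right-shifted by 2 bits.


0b1011111101101110 >> 2 = 0b10111111011011 = 12251

12251


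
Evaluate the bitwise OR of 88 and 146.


0b1011000 | 0b10010010 = 0b11011010 = 218

218


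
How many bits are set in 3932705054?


0b11101010011010000101000100011110 has 15 set bits

15


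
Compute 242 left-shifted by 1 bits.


0b11110010 << 1 = 0b111100100 = 484

484


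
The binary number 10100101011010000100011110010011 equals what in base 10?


10100101011010000100011110010011 in decimal = 2775074707

2775074707


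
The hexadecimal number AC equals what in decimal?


AC hex = 172 decimal

172


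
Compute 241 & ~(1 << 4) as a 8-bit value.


241 & ~(1 << 4) = 225

225


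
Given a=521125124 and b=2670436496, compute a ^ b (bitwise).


521125124 ^ 2670436496 = 2149850516

2149850516


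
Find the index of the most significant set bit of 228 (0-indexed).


0b11100100. Highest set bit at position 7

7


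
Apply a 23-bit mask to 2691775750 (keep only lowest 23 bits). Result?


2691775750 & 8388607 = 7421190

7421190


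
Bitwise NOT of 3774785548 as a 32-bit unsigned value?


~0b11100000111111101010100000001100 = 0b11111000000010101011111110011 = 520181747 (32-bit unsigned)

520181747


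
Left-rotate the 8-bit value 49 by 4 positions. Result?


Rotate 0b110001 left by 4 (8-bit) = 0b10011 = 19

19


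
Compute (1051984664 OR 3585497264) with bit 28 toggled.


Step 1: 1051984664 | 3585497264 = 4290141112
Step 2: 4290141112 ^ (1 << 28) = 4290141112 ^ 268435456 = 4021705656

4021705656


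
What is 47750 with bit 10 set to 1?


47750 | (1 << 10) = 47750 | 1024 = 48774

48774


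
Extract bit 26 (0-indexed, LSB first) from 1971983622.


0b1110101100010100001010100000110, position 26 = 1

1


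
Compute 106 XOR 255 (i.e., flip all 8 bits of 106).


106 ^ 255 = 149

149


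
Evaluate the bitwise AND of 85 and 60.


0b1010101 & 0b111100 = 0b10100 = 20

20


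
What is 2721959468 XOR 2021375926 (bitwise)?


0b10100010001111011100111000101100 ^ 0b1111000011110111011111110110110 = 0b11011010010001100111000110011010 = 3662049690

3662049690


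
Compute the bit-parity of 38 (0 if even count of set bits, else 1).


0b100110 has 3 ones => parity 1

1


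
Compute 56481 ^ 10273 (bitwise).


0b1101110010100001 ^ 0b10100000100001 = 0b1111010010000000 = 62592

62592


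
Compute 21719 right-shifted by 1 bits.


0b101010011010111 >> 1 = 0b10101001101011 = 10859

10859


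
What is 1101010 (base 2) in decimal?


1101010 in decimal = 106

106


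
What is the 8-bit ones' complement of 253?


253 ^ 255 = 2

2


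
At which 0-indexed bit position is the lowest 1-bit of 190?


0b10111110. Lowest set bit at position 1

1


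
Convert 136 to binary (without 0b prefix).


136 = 10001000 in binary

10001000


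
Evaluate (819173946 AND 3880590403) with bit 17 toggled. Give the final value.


Step 1: 819173946 & 3880590403 = 541136898
Step 2: 541136898 ^ (1 << 17) = 541136898 ^ 131072 = 541267970

541267970


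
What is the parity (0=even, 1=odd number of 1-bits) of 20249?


0b100111100011001 has 8 ones => parity 0

0


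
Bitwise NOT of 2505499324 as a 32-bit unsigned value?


~0b10010101010101101110001010111100 = 0b1101010101010010001110101000011 = 1789467971 (32-bit unsigned)

1789467971


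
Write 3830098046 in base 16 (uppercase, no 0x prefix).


3830098046 = E44AA87E hex

E44AA87E


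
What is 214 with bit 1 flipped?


214 ^ (1 << 1) = 214 ^ 2 = 212

212


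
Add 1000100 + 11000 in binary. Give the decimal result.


1000100 + 11000 = 1011100 = 92

92


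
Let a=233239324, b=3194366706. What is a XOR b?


233239324 ^ 3194366706 = 3011566062

3011566062


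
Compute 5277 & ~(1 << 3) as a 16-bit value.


5277 & ~(1 << 3) = 5269

5269


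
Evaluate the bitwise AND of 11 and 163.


0b1011 & 0b10100011 = 0b11 = 3

3


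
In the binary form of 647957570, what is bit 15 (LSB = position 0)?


0b100110100111110000110001000010, position 15 = 0

0


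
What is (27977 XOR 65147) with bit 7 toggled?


Step 1: 27977 ^ 65147 = 37682
Step 2: 37682 ^ (1 << 7) = 37682 ^ 128 = 37810

37810


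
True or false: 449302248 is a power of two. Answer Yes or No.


0b11010110001111100111011101000. Multiple bits set => No

No


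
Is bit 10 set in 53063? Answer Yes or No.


0b1100111101000111, bit 10 = 1. Yes

Yes


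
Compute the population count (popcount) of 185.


0b10111001 has 5 set bits

5


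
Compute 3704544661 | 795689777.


0b11011100110011101101110110010101 | 0b101111011011010100001100110001 = 0b11111111111011111101111110110101 = 4293910453

4293910453


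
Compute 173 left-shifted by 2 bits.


0b10101101 << 2 = 0b1010110100 = 692

692


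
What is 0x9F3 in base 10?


9F3 hex = 2547 decimal

2547


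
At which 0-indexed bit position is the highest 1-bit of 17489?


0b100010001010001. Highest set bit at position 14

14


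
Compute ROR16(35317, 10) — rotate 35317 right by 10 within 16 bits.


Rotate 0b1000100111110101 right by 10 (16-bit) = 0b111110101100010 = 32098

32098


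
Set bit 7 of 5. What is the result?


5 | (1 << 7) = 5 | 128 = 133

133


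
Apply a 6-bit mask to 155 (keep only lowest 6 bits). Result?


155 & 63 = 27

27


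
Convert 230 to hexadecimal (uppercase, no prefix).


230 = E6 hex

E6


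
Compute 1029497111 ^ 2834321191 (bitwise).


0b111101010111001110000100010111 ^ 0b10101000111100000100111100100111 = 0b10010101101011001010111000110000 = 2511121968

2511121968


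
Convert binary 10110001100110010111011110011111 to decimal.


10110001100110010111011110011111 in decimal = 2979624863

2979624863


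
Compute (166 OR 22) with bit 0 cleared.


Step 1: 166 | 22 = 182
Step 2: 182 & ~(1 << 0) = 182

182


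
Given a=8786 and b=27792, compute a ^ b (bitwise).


8786 ^ 27792 = 20162

20162


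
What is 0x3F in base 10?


3F hex = 63 decimal

63


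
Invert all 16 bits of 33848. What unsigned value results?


33848 ^ 65535 = 31687

31687


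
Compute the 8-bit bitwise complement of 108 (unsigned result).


~0b1101100 = 0b10010011 = 147 (8-bit unsigned)

147


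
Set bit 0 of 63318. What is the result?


63318 | (1 << 0) = 63318 | 1 = 63319

63319


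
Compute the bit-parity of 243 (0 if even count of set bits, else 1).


0b11110011 has 6 ones => parity 0

0


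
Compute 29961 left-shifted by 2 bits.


0b111010100001001 << 2 = 0b11101010000100100 = 119844

119844


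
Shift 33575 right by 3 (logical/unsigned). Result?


0b1000001100100111 >> 3 = 0b1000001100100 = 4196

4196


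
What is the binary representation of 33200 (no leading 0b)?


33200 = 1000000110110000 in binary

1000000110110000


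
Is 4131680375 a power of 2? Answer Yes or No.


0b11110110010001000111000001110111. Multiple bits set => No

No


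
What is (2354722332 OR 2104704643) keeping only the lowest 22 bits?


Step 1: 2354722332 | 2104704643 = 4252712607
Step 2: 4252712607 & 4194303 = 3882655

3882655


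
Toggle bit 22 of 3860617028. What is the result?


3860617028 ^ (1 << 22) = 3860617028 ^ 4194304 = 3864811332

3864811332


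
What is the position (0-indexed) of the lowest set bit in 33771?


0b1000001111101011. Lowest set bit at position 0

0


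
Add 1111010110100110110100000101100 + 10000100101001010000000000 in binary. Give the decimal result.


1111010110100110110100000101100 + 10000100101001010000000000 = 1111100111001011111110000101100 = 2095447084

2095447084


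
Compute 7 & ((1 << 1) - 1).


7 & 1 = 1

1


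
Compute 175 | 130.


0b10101111 | 0b10000010 = 0b10101111 = 175

175


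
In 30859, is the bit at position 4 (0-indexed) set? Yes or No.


0b111100010001011, bit 4 = 0. No

No


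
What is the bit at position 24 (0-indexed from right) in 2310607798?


0b10001001101110010001001110110110, position 24 = 1

1


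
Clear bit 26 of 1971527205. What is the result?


1971527205 & ~(1 << 26) = 1904418341

1904418341


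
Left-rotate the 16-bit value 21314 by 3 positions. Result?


Rotate 0b101001101000010 left by 3 (16-bit) = 0b1001101000010010 = 39442

39442


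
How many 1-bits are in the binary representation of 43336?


0b1010100101001000 has 6 set bits

6


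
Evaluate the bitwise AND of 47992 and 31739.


0b1011101101111000 & 0b111101111111011 = 0b11101101111000 = 15224

15224


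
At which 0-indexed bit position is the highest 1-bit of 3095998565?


0b10111000100010010011000001100101. Highest set bit at position 31

31


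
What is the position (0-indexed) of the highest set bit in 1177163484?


0b1000110001010100001011011011100. Highest set bit at position 30

30


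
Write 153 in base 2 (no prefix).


153 = 10011001 in binary

10011001


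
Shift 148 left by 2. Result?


0b10010100 << 2 = 0b1001010000 = 592

592


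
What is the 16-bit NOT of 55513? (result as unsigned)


~0b1101100011011001 = 0b10011100100110 = 10022 (16-bit unsigned)

10022


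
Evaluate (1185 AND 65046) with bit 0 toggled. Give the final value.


Step 1: 1185 & 65046 = 1024
Step 2: 1024 ^ (1 << 0) = 1024 ^ 1 = 1025

1025


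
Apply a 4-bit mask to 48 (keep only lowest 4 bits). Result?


48 & 15 = 0

0


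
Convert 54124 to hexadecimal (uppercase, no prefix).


54124 = D36C hex

D36C


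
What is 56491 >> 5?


0b1101110010101011 >> 5 = 0b11011100101 = 1765

1765


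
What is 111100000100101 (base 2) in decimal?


111100000100101 in decimal = 30757

30757


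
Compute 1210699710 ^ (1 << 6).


1210699710 ^ (1 << 6) = 1210699710 ^ 64 = 1210699774

1210699774


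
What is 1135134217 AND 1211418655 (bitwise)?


0b1000011101010001100011000001001 & 0b1001000001101001100100000011111 = 0b1000000001000001100000000001001 = 1075888137

1075888137


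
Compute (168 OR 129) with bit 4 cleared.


Step 1: 168 | 129 = 169
Step 2: 169 & ~(1 << 4) = 169

169


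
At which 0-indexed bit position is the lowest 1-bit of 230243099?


0b1101101110010011101100011011. Lowest set bit at position 0

0


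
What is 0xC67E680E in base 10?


C67E680E hex = 3330172942 decimal

3330172942


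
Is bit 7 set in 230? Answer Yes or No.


0b11100110, bit 7 = 1. Yes

Yes


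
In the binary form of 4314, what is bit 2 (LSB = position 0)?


0b1000011011010, position 2 = 0

0


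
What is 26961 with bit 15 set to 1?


26961 | (1 << 15) = 26961 | 32768 = 59729

59729


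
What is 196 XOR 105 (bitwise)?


0b11000100 ^ 0b1101001 = 0b10101101 = 173

173


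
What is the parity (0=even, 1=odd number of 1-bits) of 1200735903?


0b1000111100100011100011010011111 has 17 ones => parity 1

1


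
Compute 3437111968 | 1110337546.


0b11001100110111100010101010100000 | 0b1000010001011100110100000001010 = 0b11001110111111100110101010101010 = 3472779946

3472779946


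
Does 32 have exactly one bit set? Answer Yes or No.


0b100000. Only one bit set => Yes

Yes


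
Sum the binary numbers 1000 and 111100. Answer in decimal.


1000 + 111100 = 1000100 = 68

68


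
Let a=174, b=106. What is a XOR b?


174 ^ 106 = 196

196


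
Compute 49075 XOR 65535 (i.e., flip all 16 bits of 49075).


49075 ^ 65535 = 16460

16460


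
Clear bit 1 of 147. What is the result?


147 & ~(1 << 1) = 145

145


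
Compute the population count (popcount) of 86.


0b1010110 has 4 set bits

4


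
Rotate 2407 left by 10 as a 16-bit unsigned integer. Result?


Rotate 0b100101100111 left by 10 (16-bit) = 0b1001110000100101 = 39973

39973


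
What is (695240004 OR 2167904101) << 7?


Step 1: 695240004 | 2167904101 = 2843187045
Step 2: 2843187045 << 7 = 363927941760

363927941760


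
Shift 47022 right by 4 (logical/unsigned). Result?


0b1011011110101110 >> 4 = 0b101101111010 = 2938

2938


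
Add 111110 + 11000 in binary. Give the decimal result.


111110 + 11000 = 1010110 = 86

86


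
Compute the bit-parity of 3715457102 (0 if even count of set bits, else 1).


0b11011101011101010110000001001110 has 17 ones => parity 1

1


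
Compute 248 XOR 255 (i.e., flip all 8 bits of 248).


248 ^ 255 = 7

7


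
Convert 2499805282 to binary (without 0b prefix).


2499805282 = 10010101000000000000000001100010 in binary

10010101000000000000000001100010


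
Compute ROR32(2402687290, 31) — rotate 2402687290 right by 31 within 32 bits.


Rotate 0b10001111001101100001100100111010 right by 31 (32-bit) = 0b11110011011000011001001110101 = 510407285

510407285


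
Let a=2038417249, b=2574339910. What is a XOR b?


2038417249 ^ 2574339910 = 3759048743

3759048743


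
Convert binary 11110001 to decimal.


11110001 in decimal = 241

241


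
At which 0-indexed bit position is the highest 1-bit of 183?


0b10110111. Highest set bit at position 7

7


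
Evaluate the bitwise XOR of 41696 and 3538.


0b1010001011100000 ^ 0b110111010010 = 0b1010111100110010 = 44850

44850


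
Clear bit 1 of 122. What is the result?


122 & ~(1 << 1) = 120

120


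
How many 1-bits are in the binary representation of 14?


0b1110 has 3 set bits

3


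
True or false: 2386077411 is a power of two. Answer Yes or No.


0b10001110001110001010011011100011. Multiple bits set => No

No


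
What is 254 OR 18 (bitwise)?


0b11111110 | 0b10010 = 0b11111110 = 254

254


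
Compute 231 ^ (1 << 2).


231 ^ (1 << 2) = 231 ^ 4 = 227

227


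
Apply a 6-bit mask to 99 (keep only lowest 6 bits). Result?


99 & 63 = 35

35


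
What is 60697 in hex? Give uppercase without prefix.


60697 = ED19 hex

ED19


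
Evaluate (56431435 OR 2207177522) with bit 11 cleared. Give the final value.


Step 1: 56431435 | 2207177522 = 2212486011
Step 2: 2212486011 & ~(1 << 11) = 2212483963

2212483963


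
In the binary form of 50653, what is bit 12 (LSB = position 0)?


0b1100010111011101, position 12 = 0

0


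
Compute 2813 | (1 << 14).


2813 | (1 << 14) = 2813 | 16384 = 19197

19197


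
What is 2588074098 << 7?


0b10011010010000101110000001110010 << 7 = 0b100110100100001011100000011100100000000 = 331273484544

331273484544


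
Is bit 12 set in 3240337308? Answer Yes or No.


0b11000001001000111001111110011100, bit 12 = 1. Yes

Yes


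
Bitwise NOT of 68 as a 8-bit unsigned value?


~0b1000100 = 0b10111011 = 187 (8-bit unsigned)

187


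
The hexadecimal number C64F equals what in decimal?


C64F hex = 50767 decimal

50767


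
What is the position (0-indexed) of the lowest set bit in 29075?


0b111000110010011. Lowest set bit at position 0

0


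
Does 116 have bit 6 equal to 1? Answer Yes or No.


0b1110100, bit 6 = 1. Yes

Yes


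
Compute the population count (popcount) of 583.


0b1001000111 has 5 set bits

5


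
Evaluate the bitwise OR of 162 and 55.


0b10100010 | 0b110111 = 0b10110111 = 183

183


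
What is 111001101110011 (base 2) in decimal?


111001101110011 in decimal = 29555

29555


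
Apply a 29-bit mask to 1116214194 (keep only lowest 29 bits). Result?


1116214194 & 536870911 = 42472370

42472370


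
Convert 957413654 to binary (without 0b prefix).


957413654 = 111001000100001111100100010110 in binary

111001000100001111100100010110


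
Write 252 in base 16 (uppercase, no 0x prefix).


252 = FC hex

FC


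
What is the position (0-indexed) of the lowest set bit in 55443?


0b1101100010010011. Lowest set bit at position 0

0


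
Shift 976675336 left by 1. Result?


0b111010001101101110001000001000 << 1 = 0b1110100011011011100010000010000 = 1953350672

1953350672


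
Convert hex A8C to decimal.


A8C hex = 2700 decimal

2700


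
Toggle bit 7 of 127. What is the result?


127 ^ (1 << 7) = 127 ^ 128 = 255

255


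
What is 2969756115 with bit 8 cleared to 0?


2969756115 & ~(1 << 8) = 2969755859

2969755859


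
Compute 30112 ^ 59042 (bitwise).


0b111010110100000 ^ 0b1110011010100010 = 0b1001001100000010 = 37634

37634


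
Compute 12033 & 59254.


0b10111100000001 & 0b1110011101110110 = 0b10011100000000 = 9984

9984


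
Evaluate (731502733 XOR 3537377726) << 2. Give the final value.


Step 1: 731502733 ^ 3537377726 = 4181836083
Step 2: 4181836083 << 2 = 16727344332

16727344332


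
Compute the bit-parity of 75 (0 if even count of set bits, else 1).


0b1001011 has 4 ones => parity 0

0


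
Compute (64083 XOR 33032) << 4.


Step 1: 64083 ^ 33032 = 31579
Step 2: 31579 << 4 = 505264

505264


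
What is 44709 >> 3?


0b1010111010100101 >> 3 = 0b1010111010100 = 5588

5588


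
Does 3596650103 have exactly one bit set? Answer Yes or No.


0b11010110011000001000011001110111. Multiple bits set => No

No


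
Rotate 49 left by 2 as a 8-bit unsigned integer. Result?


Rotate 0b110001 left by 2 (8-bit) = 0b11000100 = 196

196


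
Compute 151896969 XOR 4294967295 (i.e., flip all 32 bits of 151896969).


151896969 ^ 4294967295 = 4143070326

4143070326


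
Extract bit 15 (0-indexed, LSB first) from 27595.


0b110101111001011, position 15 = 0

0


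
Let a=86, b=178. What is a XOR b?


86 ^ 178 = 228

228


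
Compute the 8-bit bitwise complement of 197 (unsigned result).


~0b11000101 = 0b111010 = 58 (8-bit unsigned)

58


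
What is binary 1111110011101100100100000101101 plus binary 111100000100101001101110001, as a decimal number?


1111110011101100100100000101101 + 111100000100101001101110001 = 10000101111110001001101110011110 = 2247662494

2247662494


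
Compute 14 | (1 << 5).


14 | (1 << 5) = 14 | 32 = 46

46


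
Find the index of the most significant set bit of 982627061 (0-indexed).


0b111010100100011011001011110101. Highest set bit at position 29

29


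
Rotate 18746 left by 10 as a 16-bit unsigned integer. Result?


Rotate 0b100100100111010 left by 10 (16-bit) = 0b1110100100100100 = 59684

59684


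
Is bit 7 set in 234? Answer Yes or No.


0b11101010, bit 7 = 1. Yes

Yes


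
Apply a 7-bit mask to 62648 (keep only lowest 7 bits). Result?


62648 & 127 = 56

56


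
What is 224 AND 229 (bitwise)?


0b11100000 & 0b11100101 = 0b11100000 = 224

224


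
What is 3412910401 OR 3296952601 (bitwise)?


0b11001011011011001110000101000001 | 0b11000100100000111000000100011001 = 0b11001111111011111110000101011001 = 3488604505

3488604505


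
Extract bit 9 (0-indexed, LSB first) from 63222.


0b1111011011110110, position 9 = 1

1


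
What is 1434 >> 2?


0b10110011010 >> 2 = 0b101100110 = 358

358


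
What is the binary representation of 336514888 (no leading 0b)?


336514888 = 10100000011101100111101001000 in binary

10100000011101100111101001000


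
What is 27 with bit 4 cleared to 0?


27 & ~(1 << 4) = 11

11


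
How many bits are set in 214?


0b11010110 has 5 set bits

5


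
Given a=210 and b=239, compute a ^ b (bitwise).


210 ^ 239 = 61

61


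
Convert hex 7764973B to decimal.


7764973B hex = 2003081019 decimal

2003081019


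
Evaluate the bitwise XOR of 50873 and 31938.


0b1100011010111001 ^ 0b111110011000010 = 0b1011101001111011 = 47739

47739


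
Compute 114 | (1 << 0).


114 | (1 << 0) = 114 | 1 = 115

115


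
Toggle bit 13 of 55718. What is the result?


55718 ^ (1 << 13) = 55718 ^ 8192 = 63910

63910


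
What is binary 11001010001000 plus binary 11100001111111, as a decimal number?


11001010001000 + 11100001111111 = 110101100000111 = 27399

27399


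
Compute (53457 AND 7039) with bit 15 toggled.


Step 1: 53457 & 7039 = 4177
Step 2: 4177 ^ (1 << 15) = 4177 ^ 32768 = 36945

36945


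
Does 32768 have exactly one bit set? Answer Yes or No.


0b1000000000000000. Only one bit set => Yes

Yes


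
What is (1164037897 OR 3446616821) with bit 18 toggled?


Step 1: 1164037897 | 3446616821 = 3446669309
Step 2: 3446669309 ^ (1 << 18) = 3446669309 ^ 262144 = 3446407165

3446407165


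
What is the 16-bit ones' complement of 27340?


27340 ^ 65535 = 38195

38195


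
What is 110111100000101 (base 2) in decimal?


110111100000101 in decimal = 28421

28421


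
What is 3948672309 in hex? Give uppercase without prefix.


3948672309 = EB5BF535 hex

EB5BF535


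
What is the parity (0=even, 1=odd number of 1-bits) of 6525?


0b1100101111101 has 9 ones => parity 1

1


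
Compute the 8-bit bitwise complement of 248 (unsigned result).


~0b11111000 = 0b111 = 7 (8-bit unsigned)

7


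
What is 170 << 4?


0b10101010 << 4 = 0b101010100000 = 2720

2720


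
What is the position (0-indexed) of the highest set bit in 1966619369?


0b1110101001110000011101011101001. Highest set bit at position 30

30


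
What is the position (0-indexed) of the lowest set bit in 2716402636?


0b10100001111010010000001111001100. Lowest set bit at position 2

2


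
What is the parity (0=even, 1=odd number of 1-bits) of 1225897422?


0b1001001000100011011010111001110 has 15 ones => parity 1

1


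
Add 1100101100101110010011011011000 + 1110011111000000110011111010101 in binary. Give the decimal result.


1100101100101110010011011011000 + 1110011111000000110011111010101 = 11011001011101111000111010101101 = 3648491181

3648491181


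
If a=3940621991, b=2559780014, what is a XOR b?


3940621991 ^ 2559780014 = 1920088585

1920088585


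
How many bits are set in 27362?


0b110101011100010 has 8 set bits

8


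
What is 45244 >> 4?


0b1011000010111100 >> 4 = 0b101100001011 = 2827

2827


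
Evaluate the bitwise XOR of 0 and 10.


0b0 ^ 0b1010 = 0b1010 = 10

10


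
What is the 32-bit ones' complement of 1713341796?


1713341796 ^ 4294967295 = 2581625499

2581625499


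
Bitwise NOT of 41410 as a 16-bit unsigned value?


~0b1010000111000010 = 0b101111000111101 = 24125 (16-bit unsigned)

24125


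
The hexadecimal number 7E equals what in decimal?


7E hex = 126 decimal

126


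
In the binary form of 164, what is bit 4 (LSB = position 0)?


0b10100100, position 4 = 0

0


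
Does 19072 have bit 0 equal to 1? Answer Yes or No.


0b100101010000000, bit 0 = 0. No

No


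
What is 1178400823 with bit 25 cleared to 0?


1178400823 & ~(1 << 25) = 1144846391

1144846391


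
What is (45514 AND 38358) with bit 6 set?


Step 1: 45514 & 38358 = 37314
Step 2: 37314 | (1 << 6) = 37314 | 64 = 37314

37314


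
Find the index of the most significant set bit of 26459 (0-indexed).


0b110011101011011. Highest set bit at position 14

14


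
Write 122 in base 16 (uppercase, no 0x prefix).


122 = 7A hex

7A


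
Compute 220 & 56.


0b11011100 & 0b111000 = 0b11000 = 24

24


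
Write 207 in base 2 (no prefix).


207 = 11001111 in binary

11001111


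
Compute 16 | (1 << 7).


16 | (1 << 7) = 16 | 128 = 144

144


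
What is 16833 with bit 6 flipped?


16833 ^ (1 << 6) = 16833 ^ 64 = 16769

16769


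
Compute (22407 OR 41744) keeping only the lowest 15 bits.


Step 1: 22407 | 41744 = 63383
Step 2: 63383 & 32767 = 30615

30615


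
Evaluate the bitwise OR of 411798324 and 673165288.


0b11000100010111000101100110100 | 0b101000000111111010111111101000 = 0b111000100111111010111111111100 = 949989372

949989372


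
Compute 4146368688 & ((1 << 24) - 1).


4146368688 & 16777215 = 2396336

2396336


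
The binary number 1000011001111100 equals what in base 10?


1000011001111100 in decimal = 34428

34428


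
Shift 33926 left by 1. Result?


0b1000010010000110 << 1 = 0b10000100100001100 = 67852

67852


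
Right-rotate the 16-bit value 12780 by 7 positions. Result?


Rotate 0b11000111101100 right by 7 (16-bit) = 0b1101100001100011 = 55395

55395


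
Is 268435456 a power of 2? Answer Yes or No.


0b10000000000000000000000000000. Only one bit set => Yes

Yes


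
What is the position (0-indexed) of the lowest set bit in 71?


0b1000111. Lowest set bit at position 0

0


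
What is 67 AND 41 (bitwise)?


0b1000011 & 0b101001 = 0b1 = 1

1


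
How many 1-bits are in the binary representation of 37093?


0b1001000011100101 has 7 set bits

7


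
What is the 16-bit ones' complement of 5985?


5985 ^ 65535 = 59550

59550


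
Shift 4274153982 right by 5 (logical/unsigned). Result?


0b11111110110000100110100111111110 >> 5 = 0b111111101100001001101001111 = 133567311

133567311


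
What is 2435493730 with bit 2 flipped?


2435493730 ^ (1 << 2) = 2435493730 ^ 4 = 2435493734

2435493734


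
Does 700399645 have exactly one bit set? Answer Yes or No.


0b101001101111110100000000011101. Multiple bits set => No

No


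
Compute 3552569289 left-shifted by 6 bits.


0b11010011101111111110011111001001 << 6 = 0b11010011101111111110011111001001000000 = 227364434496

227364434496


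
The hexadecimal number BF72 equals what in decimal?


BF72 hex = 49010 decimal

49010


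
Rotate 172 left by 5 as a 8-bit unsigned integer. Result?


Rotate 0b10101100 left by 5 (8-bit) = 0b10010101 = 149

149


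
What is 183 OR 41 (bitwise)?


0b10110111 | 0b101001 = 0b10111111 = 191

191


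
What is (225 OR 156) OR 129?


Step 1: 225 | 156 = 253
Step 2: 253 | 129 = 253

253


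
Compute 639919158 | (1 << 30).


639919158 | (1 << 30) = 639919158 | 1073741824 = 1713660982

1713660982
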